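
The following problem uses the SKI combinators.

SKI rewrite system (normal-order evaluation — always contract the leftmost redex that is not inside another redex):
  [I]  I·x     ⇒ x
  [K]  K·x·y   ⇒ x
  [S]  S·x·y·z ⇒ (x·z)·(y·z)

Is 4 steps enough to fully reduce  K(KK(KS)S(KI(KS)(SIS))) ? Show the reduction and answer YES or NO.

Answer: YES — reaches normal form KS in 2 ≤ 4 steps

Reduction:
  start: K(KK(KS)S(KI(KS)(SIS)))
  [1] K(KS(KI(KS)(SIS)))
  [2] KS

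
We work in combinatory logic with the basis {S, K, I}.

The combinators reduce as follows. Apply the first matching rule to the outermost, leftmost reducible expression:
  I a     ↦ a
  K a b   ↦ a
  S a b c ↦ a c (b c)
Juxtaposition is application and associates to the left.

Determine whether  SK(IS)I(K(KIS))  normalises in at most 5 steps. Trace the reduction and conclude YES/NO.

  start: SK(IS)I(K(KIS))
  [1] KI(ISI)(K(KIS))
  [2] I(K(KIS))
  [3] K(KIS)
  [4] KI

Answer: YES — reaches normal form KI in 4 ≤ 5 steps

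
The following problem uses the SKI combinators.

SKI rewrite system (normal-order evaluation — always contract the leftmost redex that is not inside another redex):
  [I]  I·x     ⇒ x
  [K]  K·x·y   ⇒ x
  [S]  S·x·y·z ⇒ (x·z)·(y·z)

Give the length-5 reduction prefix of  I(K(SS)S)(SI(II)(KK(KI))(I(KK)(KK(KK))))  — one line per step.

Answer: after 5 steps: SS(K(II(KK(KI)))(I(KK)(KK(KK))))

Derivation:
  start: I(K(SS)S)(SI(II)(KK(KI))(I(KK)(KK(KK))))
  →1  K(SS)S(SI(II)(KK(KI))(I(KK)(KK(KK))))
  →2  SS(SI(II)(KK(KI))(I(KK)(KK(KK))))
  →3  SS(I(KK(KI))(II(KK(KI)))(I(KK)(KK(KK))))
  →4  SS(KK(KI)(II(KK(KI)))(I(KK)(KK(KK))))
  →5  SS(K(II(KK(KI)))(I(KK)(KK(KK))))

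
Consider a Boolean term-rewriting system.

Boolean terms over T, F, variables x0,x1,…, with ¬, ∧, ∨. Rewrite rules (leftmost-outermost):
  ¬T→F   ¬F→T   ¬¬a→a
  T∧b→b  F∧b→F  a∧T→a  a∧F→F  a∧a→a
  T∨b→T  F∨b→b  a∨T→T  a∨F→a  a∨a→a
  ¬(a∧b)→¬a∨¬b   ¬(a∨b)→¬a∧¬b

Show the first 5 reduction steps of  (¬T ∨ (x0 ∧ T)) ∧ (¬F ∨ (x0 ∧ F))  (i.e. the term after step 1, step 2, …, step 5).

  start: (¬T ∨ (x0 ∧ T)) ∧ (¬F ∨ (x0 ∧ F))
  step 1: (F ∨ (x0 ∧ T)) ∧ (¬F ∨ (x0 ∧ F))
  step 2: (x0 ∧ T) ∧ (¬F ∨ (x0 ∧ F))
  step 3: x0 ∧ (¬F ∨ (x0 ∧ F))
  step 4: x0 ∧ (T ∨ (x0 ∧ F))
  step 5: x0 ∧ T

Answer: after 5 steps: x0 ∧ T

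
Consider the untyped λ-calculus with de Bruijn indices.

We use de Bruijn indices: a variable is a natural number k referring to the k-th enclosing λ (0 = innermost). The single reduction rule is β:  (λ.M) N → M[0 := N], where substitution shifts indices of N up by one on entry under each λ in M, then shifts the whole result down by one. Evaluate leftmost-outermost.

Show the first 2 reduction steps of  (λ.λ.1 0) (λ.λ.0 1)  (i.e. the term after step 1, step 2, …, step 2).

  start: (λ.λ.1 0) (λ.λ.0 1)
  →1  λ.(λ.λ.0 1) 0
  →2  λ.λ.0 1

Answer: after 2 steps: λ.λ.0 1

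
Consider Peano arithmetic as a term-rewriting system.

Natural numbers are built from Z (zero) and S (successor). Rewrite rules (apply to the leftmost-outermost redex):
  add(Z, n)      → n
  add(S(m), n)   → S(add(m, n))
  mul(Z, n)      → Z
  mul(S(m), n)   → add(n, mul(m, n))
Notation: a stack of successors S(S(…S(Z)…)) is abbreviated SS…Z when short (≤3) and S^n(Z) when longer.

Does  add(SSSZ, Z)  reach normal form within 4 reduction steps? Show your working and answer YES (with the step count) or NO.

  start: add(SSSZ, Z)
  step 1: S(add(SSZ, Z))
  step 2: S(S(add(SZ, Z)))
  step 3: S(S(S(add(Z, Z))))
  step 4: SSSZ

Answer: YES — reaches normal form SSSZ in 4 ≤ 4 steps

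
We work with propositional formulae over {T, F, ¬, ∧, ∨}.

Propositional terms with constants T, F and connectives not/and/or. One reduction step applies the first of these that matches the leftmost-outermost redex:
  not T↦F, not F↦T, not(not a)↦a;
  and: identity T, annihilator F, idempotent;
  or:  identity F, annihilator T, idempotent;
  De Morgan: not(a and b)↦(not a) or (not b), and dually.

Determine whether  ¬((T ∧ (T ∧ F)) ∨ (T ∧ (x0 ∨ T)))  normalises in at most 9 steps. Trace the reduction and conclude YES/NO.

Answer: NO — after 9 steps the term is ¬(T ∧ (x0 ∨ T)), not yet normal

Derivation:
  start: ¬((T ∧ (T ∧ F)) ∨ (T ∧ (x0 ∨ T)))
  step 1: ¬(T ∧ (T ∧ F)) ∧ ¬(T ∧ (x0 ∨ T))
  step 2: (¬T ∨ ¬(T ∧ F)) ∧ ¬(T ∧ (x0 ∨ T))
  step 3: (F ∨ ¬(T ∧ F)) ∧ ¬(T ∧ (x0 ∨ T))
  step 4: ¬(T ∧ F) ∧ ¬(T ∧ (x0 ∨ T))
  step 5: (¬T ∨ ¬F) ∧ ¬(T ∧ (x0 ∨ T))
  step 6: (F ∨ ¬F) ∧ ¬(T ∧ (x0 ∨ T))
  step 7: ¬F ∧ ¬(T ∧ (x0 ∨ T))
  step 8: T ∧ ¬(T ∧ (x0 ∨ T))
  step 9: ¬(T ∧ (x0 ∨ T))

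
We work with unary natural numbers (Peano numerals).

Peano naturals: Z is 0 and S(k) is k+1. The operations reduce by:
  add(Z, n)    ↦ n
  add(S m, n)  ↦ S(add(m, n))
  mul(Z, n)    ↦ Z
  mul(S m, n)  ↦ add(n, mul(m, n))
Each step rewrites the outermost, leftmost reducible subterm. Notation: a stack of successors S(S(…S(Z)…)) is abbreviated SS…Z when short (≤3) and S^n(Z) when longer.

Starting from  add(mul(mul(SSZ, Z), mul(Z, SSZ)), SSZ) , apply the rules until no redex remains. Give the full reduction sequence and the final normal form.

Answer: normal form = SSZ  (in 7 steps)

Working:
  start: add(mul(mul(SSZ, Z), mul(Z, SSZ)), SSZ)
  [1] add(mul(add(Z, mul(SZ, Z)), mul(Z, SSZ)), SSZ)
  [2] add(mul(mul(SZ, Z), mul(Z, SSZ)), SSZ)
  [3] add(mul(add(Z, mul(Z, Z)), mul(Z, SSZ)), SSZ)
  [4] add(mul(mul(Z, Z), mul(Z, SSZ)), SSZ)
  [5] add(mul(Z, mul(Z, SSZ)), SSZ)
  [6] add(Z, SSZ)
  [7] SSZ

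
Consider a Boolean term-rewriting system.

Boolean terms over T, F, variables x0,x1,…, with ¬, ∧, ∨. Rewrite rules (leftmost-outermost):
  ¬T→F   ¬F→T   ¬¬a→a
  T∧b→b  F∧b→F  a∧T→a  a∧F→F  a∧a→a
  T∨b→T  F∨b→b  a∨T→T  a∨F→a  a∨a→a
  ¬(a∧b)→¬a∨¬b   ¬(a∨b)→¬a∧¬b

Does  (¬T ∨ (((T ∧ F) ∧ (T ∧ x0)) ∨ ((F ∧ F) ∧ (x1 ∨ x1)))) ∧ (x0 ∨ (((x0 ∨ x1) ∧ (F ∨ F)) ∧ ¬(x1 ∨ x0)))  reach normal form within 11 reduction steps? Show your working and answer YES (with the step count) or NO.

  start: (¬T ∨ (((T ∧ F) ∧ (T ∧ x0)) ∨ ((F ∧ F) ∧ (x1 ∨ x1)))) ∧ (x0 ∨ (((x0 ∨ x1) ∧ (F ∨ F)) ∧ ¬(x1 ∨ x0)))
  step 1: (F ∨ (((T ∧ F) ∧ (T ∧ x0)) ∨ ((F ∧ F) ∧ (x1 ∨ x1)))) ∧ (x0 ∨ (((x0 ∨ x1) ∧ (F ∨ F)) ∧ ¬(x1 ∨ x0)))
  step 2: (((T ∧ F) ∧ (T ∧ x0)) ∨ ((F ∧ F) ∧ (x1 ∨ x1))) ∧ (x0 ∨ (((x0 ∨ x1) ∧ (F ∨ F)) ∧ ¬(x1 ∨ x0)))
  step 3: ((F ∧ (T ∧ x0)) ∨ ((F ∧ F) ∧ (x1 ∨ x1))) ∧ (x0 ∨ (((x0 ∨ x1) ∧ (F ∨ F)) ∧ ¬(x1 ∨ x0)))
  step 4: (F ∨ ((F ∧ F) ∧ (x1 ∨ x1))) ∧ (x0 ∨ (((x0 ∨ x1) ∧ (F ∨ F)) ∧ ¬(x1 ∨ x0)))
  step 5: ((F ∧ F) ∧ (x1 ∨ x1)) ∧ (x0 ∨ (((x0 ∨ x1) ∧ (F ∨ F)) ∧ ¬(x1 ∨ x0)))
  step 6: (F ∧ (x1 ∨ x1)) ∧ (x0 ∨ (((x0 ∨ x1) ∧ (F ∨ F)) ∧ ¬(x1 ∨ x0)))
  step 7: F ∧ (x0 ∨ (((x0 ∨ x1) ∧ (F ∨ F)) ∧ ¬(x1 ∨ x0)))
  step 8: F

Answer: YES — reaches normal form F in 8 ≤ 11 steps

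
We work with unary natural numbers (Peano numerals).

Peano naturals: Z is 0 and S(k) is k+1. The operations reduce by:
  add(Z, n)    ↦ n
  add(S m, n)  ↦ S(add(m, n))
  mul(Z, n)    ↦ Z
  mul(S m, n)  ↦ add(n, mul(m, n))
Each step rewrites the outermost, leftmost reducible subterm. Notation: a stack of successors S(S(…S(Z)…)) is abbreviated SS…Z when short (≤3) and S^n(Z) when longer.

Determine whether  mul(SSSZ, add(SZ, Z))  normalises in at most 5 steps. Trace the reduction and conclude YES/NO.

Answer: NO — after 5 steps the term is S(mul(SSZ, add(SZ, Z))), not yet normal

Derivation:
  start: mul(SSSZ, add(SZ, Z))
  [1] add(add(SZ, Z), mul(SSZ, add(SZ, Z)))
  [2] add(S(add(Z, Z)), mul(SSZ, add(SZ, Z)))
  [3] S(add(add(Z, Z), mul(SSZ, add(SZ, Z))))
  [4] S(add(Z, mul(SSZ, add(SZ, Z))))
  [5] S(mul(SSZ, add(SZ, Z)))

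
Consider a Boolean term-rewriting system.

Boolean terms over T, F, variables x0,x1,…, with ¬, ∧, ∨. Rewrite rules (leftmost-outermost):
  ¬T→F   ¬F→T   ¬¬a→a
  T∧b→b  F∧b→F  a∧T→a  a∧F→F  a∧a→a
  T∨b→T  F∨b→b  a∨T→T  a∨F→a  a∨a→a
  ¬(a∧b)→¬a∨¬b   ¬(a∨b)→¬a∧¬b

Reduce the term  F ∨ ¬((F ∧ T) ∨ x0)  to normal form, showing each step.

  start: F ∨ ¬((F ∧ T) ∨ x0)
  step 1: ¬((F ∧ T) ∨ x0)
  step 2: ¬(F ∧ T) ∧ ¬x0
  step 3: (¬F ∨ ¬T) ∧ ¬x0
  step 4: (T ∨ ¬T) ∧ ¬x0
  step 5: T ∧ ¬x0
  step 6: ¬x0

Answer: normal form = ¬x0  (in 6 steps)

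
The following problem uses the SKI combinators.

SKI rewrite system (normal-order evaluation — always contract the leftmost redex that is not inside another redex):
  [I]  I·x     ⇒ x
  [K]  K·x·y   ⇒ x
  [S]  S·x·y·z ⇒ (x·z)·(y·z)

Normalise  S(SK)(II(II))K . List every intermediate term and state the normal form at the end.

  start: S(SK)(II(II))K
  [1] SKK(II(II)K)
  [2] K(II(II)K)(K(II(II)K))
  [3] II(II)K
  [4] I(II)K
  [5] IIK
  [6] IK
  [7] K

Answer: normal form = K  (in 7 steps)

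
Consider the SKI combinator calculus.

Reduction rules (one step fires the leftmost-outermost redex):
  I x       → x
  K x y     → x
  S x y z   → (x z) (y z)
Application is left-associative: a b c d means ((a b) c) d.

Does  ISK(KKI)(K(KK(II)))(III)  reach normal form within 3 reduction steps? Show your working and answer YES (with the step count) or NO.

  start: ISK(KKI)(K(KK(II)))(III)
  [1] SK(KKI)(K(KK(II)))(III)
  [2] K(K(KK(II)))(KKI(K(KK(II))))(III)
  [3] K(KK(II))(III)

Answer: NO — after 3 steps the term is K(KK(II))(III), not yet normal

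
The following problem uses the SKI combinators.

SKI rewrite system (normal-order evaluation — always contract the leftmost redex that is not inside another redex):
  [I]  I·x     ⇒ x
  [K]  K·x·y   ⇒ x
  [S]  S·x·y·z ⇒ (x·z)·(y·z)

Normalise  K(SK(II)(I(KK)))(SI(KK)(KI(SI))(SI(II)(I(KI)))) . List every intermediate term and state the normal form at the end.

Answer: normal form = KK  (in 4 steps)

Working:
  start: K(SK(II)(I(KK)))(SI(KK)(KI(SI))(SI(II)(I(KI))))
  [1] SK(II)(I(KK))
  [2] K(I(KK))(II(I(KK)))
  [3] I(KK)
  [4] KK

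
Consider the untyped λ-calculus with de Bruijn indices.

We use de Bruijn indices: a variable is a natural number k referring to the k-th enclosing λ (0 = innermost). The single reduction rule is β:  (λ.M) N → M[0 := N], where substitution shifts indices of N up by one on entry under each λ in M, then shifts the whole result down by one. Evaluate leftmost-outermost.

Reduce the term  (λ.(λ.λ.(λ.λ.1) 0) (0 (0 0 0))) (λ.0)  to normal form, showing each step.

  start: (λ.(λ.λ.(λ.λ.1) 0) (0 (0 0 0))) (λ.0)
  →1  (λ.λ.(λ.λ.1) 0) ((λ.0) ((λ.0) (λ.0) (λ.0)))
  →2  λ.(λ.λ.1) 0
  →3  λ.λ.1

Answer: normal form = λ.λ.1  (in 3 steps)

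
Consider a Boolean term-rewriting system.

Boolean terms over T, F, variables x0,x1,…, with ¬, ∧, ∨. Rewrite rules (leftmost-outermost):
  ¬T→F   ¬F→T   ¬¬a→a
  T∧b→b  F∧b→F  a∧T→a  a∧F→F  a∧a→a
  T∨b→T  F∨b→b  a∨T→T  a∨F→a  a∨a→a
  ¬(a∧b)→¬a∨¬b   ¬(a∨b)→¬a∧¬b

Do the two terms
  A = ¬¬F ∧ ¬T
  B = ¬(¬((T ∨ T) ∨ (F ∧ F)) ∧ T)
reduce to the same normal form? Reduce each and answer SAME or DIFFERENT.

Term A:
  start: ¬¬F ∧ ¬T
  →1  F ∧ ¬T
  →2  F

Term B:
  start: ¬(¬((T ∨ T) ∨ (F ∧ F)) ∧ T)
  →1  ¬¬((T ∨ T) ∨ (F ∧ F)) ∨ ¬T
  →2  ((T ∨ T) ∨ (F ∧ F)) ∨ ¬T
  →3  (T ∨ (F ∧ F)) ∨ ¬T
  →4  T ∨ ¬T
  →5  T

Answer: DIFFERENT — A ⇓ F, B ⇓ T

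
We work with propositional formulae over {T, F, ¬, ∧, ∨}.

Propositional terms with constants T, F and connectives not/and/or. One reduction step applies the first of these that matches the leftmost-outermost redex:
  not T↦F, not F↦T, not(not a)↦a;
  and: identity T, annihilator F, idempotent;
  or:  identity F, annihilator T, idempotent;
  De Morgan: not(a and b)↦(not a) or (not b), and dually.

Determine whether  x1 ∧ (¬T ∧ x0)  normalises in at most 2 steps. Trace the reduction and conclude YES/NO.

  start: x1 ∧ (¬T ∧ x0)
  →1  x1 ∧ (F ∧ x0)
  →2  x1 ∧ F

Answer: NO — after 2 steps the term is x1 ∧ F, not yet normal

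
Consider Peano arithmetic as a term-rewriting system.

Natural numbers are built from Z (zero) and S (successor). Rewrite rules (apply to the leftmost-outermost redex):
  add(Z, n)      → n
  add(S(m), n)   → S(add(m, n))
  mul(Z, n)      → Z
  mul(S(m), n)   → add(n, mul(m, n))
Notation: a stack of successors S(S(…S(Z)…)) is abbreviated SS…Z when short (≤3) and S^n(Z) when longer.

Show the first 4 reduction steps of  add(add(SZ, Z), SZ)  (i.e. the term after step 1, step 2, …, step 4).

  start: add(add(SZ, Z), SZ)
  →1  add(S(add(Z, Z)), SZ)
  →2  S(add(add(Z, Z), SZ))
  →3  S(add(Z, SZ))
  →4  SSZ

Answer: after 4 steps: SSZ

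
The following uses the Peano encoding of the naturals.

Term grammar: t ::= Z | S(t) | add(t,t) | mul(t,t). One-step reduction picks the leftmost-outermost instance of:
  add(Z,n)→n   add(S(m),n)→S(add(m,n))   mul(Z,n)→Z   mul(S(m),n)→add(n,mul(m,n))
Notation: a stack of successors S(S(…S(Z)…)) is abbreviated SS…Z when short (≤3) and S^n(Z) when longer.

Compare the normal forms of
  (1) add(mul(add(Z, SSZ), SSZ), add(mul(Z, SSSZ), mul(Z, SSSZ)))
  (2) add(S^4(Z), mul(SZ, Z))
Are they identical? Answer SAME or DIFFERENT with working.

Answer: SAME — A ⇓ S^4(Z), B ⇓ S^4(Z)

Working:
Term A:
  start: add(mul(add(Z, SSZ), SSZ), add(mul(Z, SSSZ), mul(Z, SSSZ)))
  →1  add(mul(SSZ, SSZ), add(mul(Z, SSSZ), mul(Z, SSSZ)))
  →2  add(add(SSZ, mul(SZ, SSZ)), add(mul(Z, SSSZ), mul(Z, SSSZ)))
  →3  add(S(add(SZ, mul(SZ, SSZ))), add(mul(Z, SSSZ), mul(Z, SSSZ)))
  →4  S(add(add(SZ, mul(SZ, SSZ)), add(mul(Z, SSSZ), mul(Z, SSSZ))))
  →5  S(add(S(add(Z, mul(SZ, SSZ))), add(mul(Z, SSSZ), mul(Z, SSSZ))))
  →6  S(S(add(add(Z, mul(SZ, SSZ)), add(mul(Z, SSSZ), mul(Z, SSSZ)))))
  →7  S(S(add(mul(SZ, SSZ), add(mul(Z, SSSZ), mul(Z, SSSZ)))))
  →8  S(S(add(add(SSZ, mul(Z, SSZ)), add(mul(Z, SSSZ), mul(Z, SSSZ)))))
  →9  S(S(add(S(add(SZ, mul(Z, SSZ))), add(mul(Z, SSSZ), mul(Z, SSSZ)))))
  →10  S(S(S(add(add(SZ, mul(Z, SSZ)), add(mul(Z, SSSZ), mul(Z, SSSZ))))))
  →11  S(S(S(add(S(add(Z, mul(Z, SSZ))), add(mul(Z, SSSZ), mul(Z, SSSZ))))))
  →12  S(S(S(S(add(add(Z, mul(Z, SSZ)), add(mul(Z, SSSZ), mul(Z, SSSZ)))))))
  →13  S(S(S(S(add(mul(Z, SSZ), add(mul(Z, SSSZ), mul(Z, SSSZ)))))))
  →14  S(S(S(S(add(Z, add(mul(Z, SSSZ), mul(Z, SSSZ)))))))
  →15  S(S(S(S(add(mul(Z, SSSZ), mul(Z, SSSZ))))))
  →16  S(S(S(S(add(Z, mul(Z, SSSZ))))))
  →17  S(S(S(S(mul(Z, SSSZ)))))
  →18  S^4(Z)

Term B:
  start: add(S^4(Z), mul(SZ, Z))
  →1  S(add(SSSZ, mul(SZ, Z)))
  →2  S(S(add(SSZ, mul(SZ, Z))))
  →3  S(S(S(add(SZ, mul(SZ, Z)))))
  →4  S(S(S(S(add(Z, mul(SZ, Z))))))
  →5  S(S(S(S(mul(SZ, Z)))))
  →6  S(S(S(S(add(Z, mul(Z, Z))))))
  →7  S(S(S(S(mul(Z, Z)))))
  →8  S^4(Z)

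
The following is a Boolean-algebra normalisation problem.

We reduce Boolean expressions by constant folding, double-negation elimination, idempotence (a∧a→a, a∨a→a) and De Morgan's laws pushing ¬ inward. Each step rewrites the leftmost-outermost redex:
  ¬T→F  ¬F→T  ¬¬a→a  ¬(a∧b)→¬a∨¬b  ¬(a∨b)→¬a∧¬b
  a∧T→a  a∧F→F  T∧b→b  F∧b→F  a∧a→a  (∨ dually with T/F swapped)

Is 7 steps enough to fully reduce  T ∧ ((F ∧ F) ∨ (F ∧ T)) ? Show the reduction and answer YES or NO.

  start: T ∧ ((F ∧ F) ∨ (F ∧ T))
  step 1: (F ∧ F) ∨ (F ∧ T)
  step 2: F ∨ (F ∧ T)
  step 3: F ∧ T
  step 4: F

Answer: YES — reaches normal form F in 4 ≤ 7 steps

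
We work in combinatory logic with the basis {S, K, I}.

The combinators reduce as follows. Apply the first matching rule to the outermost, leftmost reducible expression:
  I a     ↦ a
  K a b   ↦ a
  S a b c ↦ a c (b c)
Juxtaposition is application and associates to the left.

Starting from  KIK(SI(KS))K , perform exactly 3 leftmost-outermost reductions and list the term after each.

  start: KIK(SI(KS))K
  →1  I(SI(KS))K
  →2  SI(KS)K
  →3  IK(KSK)

Answer: after 3 steps: IK(KSK)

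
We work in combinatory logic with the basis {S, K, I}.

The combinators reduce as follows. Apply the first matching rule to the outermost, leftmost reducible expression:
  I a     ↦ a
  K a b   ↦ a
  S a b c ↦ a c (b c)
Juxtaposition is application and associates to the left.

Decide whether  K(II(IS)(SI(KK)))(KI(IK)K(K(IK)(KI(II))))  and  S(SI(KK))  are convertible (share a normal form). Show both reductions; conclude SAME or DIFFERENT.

Term A:
  start: K(II(IS)(SI(KK)))(KI(IK)K(K(IK)(KI(II))))
  step 1: II(IS)(SI(KK))
  step 2: I(IS)(SI(KK))
  step 3: IS(SI(KK))
  step 4: S(SI(KK))

Term B:
  start: S(SI(KK))

Answer: SAME — A ⇓ S(SI(KK)), B ⇓ S(SI(KK))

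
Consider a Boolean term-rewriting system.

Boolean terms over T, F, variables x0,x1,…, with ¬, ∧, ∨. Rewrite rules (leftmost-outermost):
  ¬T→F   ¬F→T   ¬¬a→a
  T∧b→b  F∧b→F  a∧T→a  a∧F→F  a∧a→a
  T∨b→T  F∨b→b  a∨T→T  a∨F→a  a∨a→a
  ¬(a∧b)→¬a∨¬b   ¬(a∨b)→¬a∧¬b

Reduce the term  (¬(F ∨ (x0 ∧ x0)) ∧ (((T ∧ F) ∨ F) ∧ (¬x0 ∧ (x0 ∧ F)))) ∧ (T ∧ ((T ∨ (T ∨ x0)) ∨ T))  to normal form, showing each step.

Answer: normal form = F  (in 10 steps)

Derivation:
  start: (¬(F ∨ (x0 ∧ x0)) ∧ (((T ∧ F) ∨ F) ∧ (¬x0 ∧ (x0 ∧ F)))) ∧ (T ∧ ((T ∨ (T ∨ x0)) ∨ T))
  [1] ((¬F ∧ ¬(x0 ∧ x0)) ∧ (((T ∧ F) ∨ F) ∧ (¬x0 ∧ (x0 ∧ F)))) ∧ (T ∧ ((T ∨ (T ∨ x0)) ∨ T))
  [2] ((T ∧ ¬(x0 ∧ x0)) ∧ (((T ∧ F) ∨ F) ∧ (¬x0 ∧ (x0 ∧ F)))) ∧ (T ∧ ((T ∨ (T ∨ x0)) ∨ T))
  [3] (¬(x0 ∧ x0) ∧ (((T ∧ F) ∨ F) ∧ (¬x0 ∧ (x0 ∧ F)))) ∧ (T ∧ ((T ∨ (T ∨ x0)) ∨ T))
  [4] ((¬x0 ∨ ¬x0) ∧ (((T ∧ F) ∨ F) ∧ (¬x0 ∧ (x0 ∧ F)))) ∧ (T ∧ ((T ∨ (T ∨ x0)) ∨ T))
  [5] (¬x0 ∧ (((T ∧ F) ∨ F) ∧ (¬x0 ∧ (x0 ∧ F)))) ∧ (T ∧ ((T ∨ (T ∨ x0)) ∨ T))
  [6] (¬x0 ∧ ((T ∧ F) ∧ (¬x0 ∧ (x0 ∧ F)))) ∧ (T ∧ ((T ∨ (T ∨ x0)) ∨ T))
  [7] (¬x0 ∧ (F ∧ (¬x0 ∧ (x0 ∧ F)))) ∧ (T ∧ ((T ∨ (T ∨ x0)) ∨ T))
  [8] (¬x0 ∧ F) ∧ (T ∧ ((T ∨ (T ∨ x0)) ∨ T))
  [9] F ∧ (T ∧ ((T ∨ (T ∨ x0)) ∨ T))
  [10] F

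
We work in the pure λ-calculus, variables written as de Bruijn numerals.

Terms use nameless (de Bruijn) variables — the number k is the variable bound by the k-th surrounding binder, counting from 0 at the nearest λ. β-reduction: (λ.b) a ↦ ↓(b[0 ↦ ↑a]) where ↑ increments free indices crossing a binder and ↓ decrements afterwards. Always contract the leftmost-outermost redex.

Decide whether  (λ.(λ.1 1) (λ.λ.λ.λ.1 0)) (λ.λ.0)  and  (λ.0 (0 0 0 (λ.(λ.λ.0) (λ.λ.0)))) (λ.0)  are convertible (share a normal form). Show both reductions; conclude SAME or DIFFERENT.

Term A:
  start: (λ.(λ.1 1) (λ.λ.λ.λ.1 0)) (λ.λ.0)
  →1  (λ.(λ.λ.0) (λ.λ.0)) (λ.λ.λ.λ.1 0)
  →2  (λ.λ.0) (λ.λ.0)
  →3  λ.0

Term B:
  start: (λ.0 (0 0 0 (λ.(λ.λ.0) (λ.λ.0)))) (λ.0)
  →1  (λ.0) ((λ.0) (λ.0) (λ.0) (λ.(λ.λ.0) (λ.λ.0)))
  →2  (λ.0) (λ.0) (λ.0) (λ.(λ.λ.0) (λ.λ.0))
  →3  (λ.0) (λ.0) (λ.(λ.λ.0) (λ.λ.0))
  →4  (λ.0) (λ.(λ.λ.0) (λ.λ.0))
  →5  λ.(λ.λ.0) (λ.λ.0)
  →6  λ.λ.0

Answer: DIFFERENT — A ⇓ λ.0, B ⇓ λ.λ.0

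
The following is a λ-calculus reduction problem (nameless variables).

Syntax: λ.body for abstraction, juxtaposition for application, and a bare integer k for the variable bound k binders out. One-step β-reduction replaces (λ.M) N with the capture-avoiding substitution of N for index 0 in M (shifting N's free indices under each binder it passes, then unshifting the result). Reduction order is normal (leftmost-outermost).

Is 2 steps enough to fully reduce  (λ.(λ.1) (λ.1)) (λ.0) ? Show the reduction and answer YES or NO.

  start: (λ.(λ.1) (λ.1)) (λ.0)
  step 1: (λ.λ.0) (λ.λ.0)
  step 2: λ.0

Answer: YES — reaches normal form λ.0 in 2 ≤ 2 steps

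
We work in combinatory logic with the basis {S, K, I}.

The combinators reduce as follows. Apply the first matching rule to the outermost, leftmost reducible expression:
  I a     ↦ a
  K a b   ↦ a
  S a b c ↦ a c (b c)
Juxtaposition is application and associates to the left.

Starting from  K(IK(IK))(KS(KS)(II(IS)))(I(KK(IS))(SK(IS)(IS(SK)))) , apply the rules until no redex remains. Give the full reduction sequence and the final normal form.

  start: K(IK(IK))(KS(KS)(II(IS)))(I(KK(IS))(SK(IS)(IS(SK))))
  [1] IK(IK)(I(KK(IS))(SK(IS)(IS(SK))))
  [2] K(IK)(I(KK(IS))(SK(IS)(IS(SK))))
  [3] IK
  [4] K

Answer: normal form = K  (in 4 steps)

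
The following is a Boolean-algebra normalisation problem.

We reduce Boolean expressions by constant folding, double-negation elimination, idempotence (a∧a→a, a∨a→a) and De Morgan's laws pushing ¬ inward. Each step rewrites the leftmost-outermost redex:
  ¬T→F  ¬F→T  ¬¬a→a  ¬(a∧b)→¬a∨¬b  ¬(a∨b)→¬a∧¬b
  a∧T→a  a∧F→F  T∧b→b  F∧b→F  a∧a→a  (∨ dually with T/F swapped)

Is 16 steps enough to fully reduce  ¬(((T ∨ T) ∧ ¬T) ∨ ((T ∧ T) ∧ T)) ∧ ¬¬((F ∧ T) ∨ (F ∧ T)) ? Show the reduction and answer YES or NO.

Answer: YES — reaches normal form F in 14 ≤ 16 steps

Working:
  start: ¬(((T ∨ T) ∧ ¬T) ∨ ((T ∧ T) ∧ T)) ∧ ¬¬((F ∧ T) ∨ (F ∧ T))
  [1] (¬((T ∨ T) ∧ ¬T) ∧ ¬((T ∧ T) ∧ T)) ∧ ¬¬((F ∧ T) ∨ (F ∧ T))
  [2] ((¬(T ∨ T) ∨ ¬¬T) ∧ ¬((T ∧ T) ∧ T)) ∧ ¬¬((F ∧ T) ∨ (F ∧ T))
  [3] (((¬T ∧ ¬T) ∨ ¬¬T) ∧ ¬((T ∧ T) ∧ T)) ∧ ¬¬((F ∧ T) ∨ (F ∧ T))
  [4] ((¬T ∨ ¬¬T) ∧ ¬((T ∧ T) ∧ T)) ∧ ¬¬((F ∧ T) ∨ (F ∧ T))
  [5] ((F ∨ ¬¬T) ∧ ¬((T ∧ T) ∧ T)) ∧ ¬¬((F ∧ T) ∨ (F ∧ T))
  [6] (¬¬T ∧ ¬((T ∧ T) ∧ T)) ∧ ¬¬((F ∧ T) ∨ (F ∧ T))
  [7] (T ∧ ¬((T ∧ T) ∧ T)) ∧ ¬¬((F ∧ T) ∨ (F ∧ T))
  [8] ¬((T ∧ T) ∧ T) ∧ ¬¬((F ∧ T) ∨ (F ∧ T))
  [9] (¬(T ∧ T) ∨ ¬T) ∧ ¬¬((F ∧ T) ∨ (F ∧ T))
  [10] ((¬T ∨ ¬T) ∨ ¬T) ∧ ¬¬((F ∧ T) ∨ (F ∧ T))
  [11] (¬T ∨ ¬T) ∧ ¬¬((F ∧ T) ∨ (F ∧ T))
  [12] ¬T ∧ ¬¬((F ∧ T) ∨ (F ∧ T))
  [13] F ∧ ¬¬((F ∧ T) ∨ (F ∧ T))
  [14] F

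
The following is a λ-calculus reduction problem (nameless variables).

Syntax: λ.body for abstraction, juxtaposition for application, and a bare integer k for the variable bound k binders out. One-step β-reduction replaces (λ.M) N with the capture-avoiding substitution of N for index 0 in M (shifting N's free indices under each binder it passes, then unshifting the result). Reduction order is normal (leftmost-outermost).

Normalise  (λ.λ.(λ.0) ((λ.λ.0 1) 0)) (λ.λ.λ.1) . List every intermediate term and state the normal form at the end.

Answer: normal form = λ.λ.0 1  (in 3 steps)

Derivation:
  start: (λ.λ.(λ.0) ((λ.λ.0 1) 0)) (λ.λ.λ.1)
  [1] λ.(λ.0) ((λ.λ.0 1) 0)
  [2] λ.(λ.λ.0 1) 0
  [3] λ.λ.0 1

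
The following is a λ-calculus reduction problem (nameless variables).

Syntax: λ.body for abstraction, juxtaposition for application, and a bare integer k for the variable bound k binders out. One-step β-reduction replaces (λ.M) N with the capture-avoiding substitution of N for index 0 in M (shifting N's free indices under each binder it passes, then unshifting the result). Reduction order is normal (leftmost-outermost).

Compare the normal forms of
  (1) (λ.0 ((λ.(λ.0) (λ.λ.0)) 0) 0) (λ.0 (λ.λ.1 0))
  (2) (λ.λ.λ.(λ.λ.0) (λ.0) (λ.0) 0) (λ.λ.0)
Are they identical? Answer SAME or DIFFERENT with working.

Answer: DIFFERENT — A ⇓ λ.0 (λ.λ.1 0), B ⇓ λ.λ.0

Working:
Term A:
  start: (λ.0 ((λ.(λ.0) (λ.λ.0)) 0) 0) (λ.0 (λ.λ.1 0))
  [1] (λ.0 (λ.λ.1 0)) ((λ.(λ.0) (λ.λ.0)) (λ.0 (λ.λ.1 0))) (λ.0 (λ.λ.1 0))
  [2] (λ.(λ.0) (λ.λ.0)) (λ.0 (λ.λ.1 0)) (λ.λ.1 0) (λ.0 (λ.λ.1 0))
  [3] (λ.0) (λ.λ.0) (λ.λ.1 0) (λ.0 (λ.λ.1 0))
  [4] (λ.λ.0) (λ.λ.1 0) (λ.0 (λ.λ.1 0))
  [5] (λ.0) (λ.0 (λ.λ.1 0))
  [6] λ.0 (λ.λ.1 0)

Term B:
  start: (λ.λ.λ.(λ.λ.0) (λ.0) (λ.0) 0) (λ.λ.0)
  [1] λ.λ.(λ.λ.0) (λ.0) (λ.0) 0
  [2] λ.λ.(λ.0) (λ.0) 0
  [3] λ.λ.(λ.0) 0
  [4] λ.λ.0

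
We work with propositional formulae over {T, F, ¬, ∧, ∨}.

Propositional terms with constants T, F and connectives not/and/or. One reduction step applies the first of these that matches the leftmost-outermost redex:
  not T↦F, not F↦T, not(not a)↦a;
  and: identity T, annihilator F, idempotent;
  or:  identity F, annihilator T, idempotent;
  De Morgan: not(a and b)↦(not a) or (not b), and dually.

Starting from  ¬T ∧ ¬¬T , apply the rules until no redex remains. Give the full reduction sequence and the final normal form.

Answer: normal form = F  (in 2 steps)

Reduction:
  start: ¬T ∧ ¬¬T
  [1] F ∧ ¬¬T
  [2] F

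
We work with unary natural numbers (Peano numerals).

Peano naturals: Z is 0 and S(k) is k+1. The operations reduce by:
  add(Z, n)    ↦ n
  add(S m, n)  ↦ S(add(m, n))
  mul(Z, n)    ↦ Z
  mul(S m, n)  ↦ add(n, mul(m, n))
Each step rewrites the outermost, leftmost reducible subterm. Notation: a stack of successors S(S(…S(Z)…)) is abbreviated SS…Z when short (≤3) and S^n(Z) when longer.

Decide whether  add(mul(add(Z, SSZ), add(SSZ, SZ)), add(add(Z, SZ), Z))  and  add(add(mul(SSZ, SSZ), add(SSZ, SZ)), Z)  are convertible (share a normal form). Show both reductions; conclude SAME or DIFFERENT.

Term A:
  start: add(mul(add(Z, SSZ), add(SSZ, SZ)), add(add(Z, SZ), Z))
  [1] add(mul(SSZ, add(SSZ, SZ)), add(add(Z, SZ), Z))
  [2] add(add(add(SSZ, SZ), mul(SZ, add(SSZ, SZ))), add(add(Z, SZ), Z))
  [3] add(add(S(add(SZ, SZ)), mul(SZ, add(SSZ, SZ))), add(add(Z, SZ), Z))
  [4] add(S(add(add(SZ, SZ), mul(SZ, add(SSZ, SZ)))), add(add(Z, SZ), Z))
  [5] S(add(add(add(SZ, SZ), mul(SZ, add(SSZ, SZ))), add(add(Z, SZ), Z)))
  [6] S(add(add(S(add(Z, SZ)), mul(SZ, add(SSZ, SZ))), add(add(Z, SZ), Z)))
  [7] S(add(S(add(add(Z, SZ), mul(SZ, add(SSZ, SZ)))), add(add(Z, SZ), Z)))
  [8] S(S(add(add(add(Z, SZ), mul(SZ, add(SSZ, SZ))), add(add(Z, SZ), Z))))
  [9] S(S(add(add(SZ, mul(SZ, add(SSZ, SZ))), add(add(Z, SZ), Z))))
  [10] S(S(add(S(add(Z, mul(SZ, add(SSZ, SZ)))), add(add(Z, SZ), Z))))
  [11] S(S(S(add(add(Z, mul(SZ, add(SSZ, SZ))), add(add(Z, SZ), Z)))))
  [12] S(S(S(add(mul(SZ, add(SSZ, SZ)), add(add(Z, SZ), Z)))))
  [13] S(S(S(add(add(add(SSZ, SZ), mul(Z, add(SSZ, SZ))), add(add(Z, SZ), Z)))))
  [14] S(S(S(add(add(S(add(SZ, SZ)), mul(Z, add(SSZ, SZ))), add(add(Z, SZ), Z)))))
  [15] S(S(S(add(S(add(add(SZ, SZ), mul(Z, add(SSZ, SZ)))), add(add(Z, SZ), Z)))))
  [16] S(S(S(S(add(add(add(SZ, SZ), mul(Z, add(SSZ, SZ))), add(add(Z, SZ), Z))))))
  [17] S(S(S(S(add(add(S(add(Z, SZ)), mul(Z, add(SSZ, SZ))), add(add(Z, SZ), Z))))))
  [18] S(S(S(S(add(S(add(add(Z, SZ), mul(Z, add(SSZ, SZ)))), add(add(Z, SZ), Z))))))
  [19] S(S(S(S(S(add(add(add(Z, SZ), mul(Z, add(SSZ, SZ))), add(add(Z, SZ), Z)))))))
  [20] S(S(S(S(S(add(add(SZ, mul(Z, add(SSZ, SZ))), add(add(Z, SZ), Z)))))))
  [21] S(S(S(S(S(add(S(add(Z, mul(Z, add(SSZ, SZ)))), add(add(Z, SZ), Z)))))))
  [22] S(S(S(S(S(S(add(add(Z, mul(Z, add(SSZ, SZ))), add(add(Z, SZ), Z))))))))
  [23] S(S(S(S(S(S(add(mul(Z, add(SSZ, SZ)), add(add(Z, SZ), Z))))))))
  [24] S(S(S(S(S(S(add(Z, add(add(Z, SZ), Z))))))))
  [25] S(S(S(S(S(S(add(add(Z, SZ), Z)))))))
  [26] S(S(S(S(S(S(add(SZ, Z)))))))
  [27] S(S(S(S(S(S(S(add(Z, Z))))))))
  [28] S^7(Z)

Term B:
  start: add(add(mul(SSZ, SSZ), add(SSZ, SZ)), Z)
  [1] add(add(add(SSZ, mul(SZ, SSZ)), add(SSZ, SZ)), Z)
  [2] add(add(S(add(SZ, mul(SZ, SSZ))), add(SSZ, SZ)), Z)
  [3] add(S(add(add(SZ, mul(SZ, SSZ)), add(SSZ, SZ))), Z)
  [4] S(add(add(add(SZ, mul(SZ, SSZ)), add(SSZ, SZ)), Z))
  [5] S(add(add(S(add(Z, mul(SZ, SSZ))), add(SSZ, SZ)), Z))
  [6] S(add(S(add(add(Z, mul(SZ, SSZ)), add(SSZ, SZ))), Z))
  [7] S(S(add(add(add(Z, mul(SZ, SSZ)), add(SSZ, SZ)), Z)))
  [8] S(S(add(add(mul(SZ, SSZ), add(SSZ, SZ)), Z)))
  [9] S(S(add(add(add(SSZ, mul(Z, SSZ)), add(SSZ, SZ)), Z)))
  [10] S(S(add(add(S(add(SZ, mul(Z, SSZ))), add(SSZ, SZ)), Z)))
  [11] S(S(add(S(add(add(SZ, mul(Z, SSZ)), add(SSZ, SZ))), Z)))
  [12] S(S(S(add(add(add(SZ, mul(Z, SSZ)), add(SSZ, SZ)), Z))))
  [13] S(S(S(add(add(S(add(Z, mul(Z, SSZ))), add(SSZ, SZ)), Z))))
  [14] S(S(S(add(S(add(add(Z, mul(Z, SSZ)), add(SSZ, SZ))), Z))))
  [15] S(S(S(S(add(add(add(Z, mul(Z, SSZ)), add(SSZ, SZ)), Z)))))
  [16] S(S(S(S(add(add(mul(Z, SSZ), add(SSZ, SZ)), Z)))))
  [17] S(S(S(S(add(add(Z, add(SSZ, SZ)), Z)))))
  [18] S(S(S(S(add(add(SSZ, SZ), Z)))))
  [19] S(S(S(S(add(S(add(SZ, SZ)), Z)))))
  [20] S(S(S(S(S(add(add(SZ, SZ), Z))))))
  [21] S(S(S(S(S(add(S(add(Z, SZ)), Z))))))
  [22] S(S(S(S(S(S(add(add(Z, SZ), Z)))))))
  [23] S(S(S(S(S(S(add(SZ, Z)))))))
  [24] S(S(S(S(S(S(S(add(Z, Z))))))))
  [25] S^7(Z)

Answer: SAME — A ⇓ S^7(Z), B ⇓ S^7(Z)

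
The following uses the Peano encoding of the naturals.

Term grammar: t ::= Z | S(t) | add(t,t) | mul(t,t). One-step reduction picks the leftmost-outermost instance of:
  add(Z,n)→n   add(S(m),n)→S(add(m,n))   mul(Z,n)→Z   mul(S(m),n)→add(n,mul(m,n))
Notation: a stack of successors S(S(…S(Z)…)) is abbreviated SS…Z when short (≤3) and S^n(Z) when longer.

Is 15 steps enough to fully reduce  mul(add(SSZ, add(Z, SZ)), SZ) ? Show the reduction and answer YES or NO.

  start: mul(add(SSZ, add(Z, SZ)), SZ)
  →1  mul(S(add(SZ, add(Z, SZ))), SZ)
  →2  add(SZ, mul(add(SZ, add(Z, SZ)), SZ))
  →3  S(add(Z, mul(add(SZ, add(Z, SZ)), SZ)))
  →4  S(mul(add(SZ, add(Z, SZ)), SZ))
  →5  S(mul(S(add(Z, add(Z, SZ))), SZ))
  →6  S(add(SZ, mul(add(Z, add(Z, SZ)), SZ)))
  →7  S(S(add(Z, mul(add(Z, add(Z, SZ)), SZ))))
  →8  S(S(mul(add(Z, add(Z, SZ)), SZ)))
  →9  S(S(mul(add(Z, SZ), SZ)))
  →10  S(S(mul(SZ, SZ)))
  →11  S(S(add(SZ, mul(Z, SZ))))
  →12  S(S(S(add(Z, mul(Z, SZ)))))
  →13  S(S(S(mul(Z, SZ))))
  →14  SSSZ

Answer: YES — reaches normal form SSSZ in 14 ≤ 15 steps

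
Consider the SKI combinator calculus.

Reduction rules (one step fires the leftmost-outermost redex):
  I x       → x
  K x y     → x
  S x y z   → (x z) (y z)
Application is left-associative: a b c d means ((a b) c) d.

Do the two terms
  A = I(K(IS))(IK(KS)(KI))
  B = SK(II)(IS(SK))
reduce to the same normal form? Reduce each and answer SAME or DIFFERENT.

Answer: DIFFERENT — A ⇓ S, B ⇓ S(SK)

Working:
Term A:
  start: I(K(IS))(IK(KS)(KI))
  step 1: K(IS)(IK(KS)(KI))
  step 2: IS
  step 3: S

Term B:
  start: SK(II)(IS(SK))
  step 1: K(IS(SK))(II(IS(SK)))
  step 2: IS(SK)
  step 3: S(SK)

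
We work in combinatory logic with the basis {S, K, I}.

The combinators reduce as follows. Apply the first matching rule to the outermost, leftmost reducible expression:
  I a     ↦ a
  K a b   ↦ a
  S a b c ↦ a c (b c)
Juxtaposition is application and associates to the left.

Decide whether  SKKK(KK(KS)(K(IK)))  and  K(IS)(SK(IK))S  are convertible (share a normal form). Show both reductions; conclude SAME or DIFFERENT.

Answer: DIFFERENT — A ⇓ K(K(KK)), B ⇓ SS

Derivation:
Term A:
  start: SKKK(KK(KS)(K(IK)))
  →1  KK(KK)(KK(KS)(K(IK)))
  →2  K(KK(KS)(K(IK)))
  →3  K(K(K(IK)))
  →4  K(K(KK))

Term B:
  start: K(IS)(SK(IK))S
  →1  ISS
  →2  SS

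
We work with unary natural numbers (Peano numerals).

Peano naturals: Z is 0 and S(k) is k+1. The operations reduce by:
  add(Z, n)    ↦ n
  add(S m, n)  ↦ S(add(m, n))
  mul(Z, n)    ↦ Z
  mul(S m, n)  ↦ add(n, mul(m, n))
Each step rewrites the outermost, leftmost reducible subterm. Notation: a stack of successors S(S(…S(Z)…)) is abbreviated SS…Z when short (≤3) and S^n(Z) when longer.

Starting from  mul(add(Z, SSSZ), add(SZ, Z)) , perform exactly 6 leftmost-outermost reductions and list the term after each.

  start: mul(add(Z, SSSZ), add(SZ, Z))
  →1  mul(SSSZ, add(SZ, Z))
  →2  add(add(SZ, Z), mul(SSZ, add(SZ, Z)))
  →3  add(S(add(Z, Z)), mul(SSZ, add(SZ, Z)))
  →4  S(add(add(Z, Z), mul(SSZ, add(SZ, Z))))
  →5  S(add(Z, mul(SSZ, add(SZ, Z))))
  →6  S(mul(SSZ, add(SZ, Z)))

Answer: after 6 steps: S(mul(SSZ, add(SZ, Z)))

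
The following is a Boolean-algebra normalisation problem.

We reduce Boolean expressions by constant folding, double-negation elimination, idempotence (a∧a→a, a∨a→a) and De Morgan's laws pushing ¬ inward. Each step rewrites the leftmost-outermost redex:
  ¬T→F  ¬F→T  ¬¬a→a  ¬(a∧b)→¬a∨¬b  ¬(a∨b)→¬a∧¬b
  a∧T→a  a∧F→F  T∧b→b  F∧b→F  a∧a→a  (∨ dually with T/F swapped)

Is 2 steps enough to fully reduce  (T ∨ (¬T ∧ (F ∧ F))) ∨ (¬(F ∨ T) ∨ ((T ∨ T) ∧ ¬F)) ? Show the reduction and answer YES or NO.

  start: (T ∨ (¬T ∧ (F ∧ F))) ∨ (¬(F ∨ T) ∨ ((T ∨ T) ∧ ¬F))
  [1] T ∨ (¬(F ∨ T) ∨ ((T ∨ T) ∧ ¬F))
  [2] T

Answer: YES — reaches normal form T in 2 ≤ 2 steps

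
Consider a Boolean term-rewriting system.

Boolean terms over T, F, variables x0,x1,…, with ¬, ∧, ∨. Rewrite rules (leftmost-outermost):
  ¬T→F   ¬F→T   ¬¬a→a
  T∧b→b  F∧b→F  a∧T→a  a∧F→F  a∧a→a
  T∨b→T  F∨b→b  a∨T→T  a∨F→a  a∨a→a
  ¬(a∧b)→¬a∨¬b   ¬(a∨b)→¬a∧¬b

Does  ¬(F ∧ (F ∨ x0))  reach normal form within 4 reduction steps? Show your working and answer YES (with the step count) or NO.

Answer: YES — reaches normal form T in 3 ≤ 4 steps

Reduction:
  start: ¬(F ∧ (F ∨ x0))
  step 1: ¬F ∨ ¬(F ∨ x0)
  step 2: T ∨ ¬(F ∨ x0)
  step 3: T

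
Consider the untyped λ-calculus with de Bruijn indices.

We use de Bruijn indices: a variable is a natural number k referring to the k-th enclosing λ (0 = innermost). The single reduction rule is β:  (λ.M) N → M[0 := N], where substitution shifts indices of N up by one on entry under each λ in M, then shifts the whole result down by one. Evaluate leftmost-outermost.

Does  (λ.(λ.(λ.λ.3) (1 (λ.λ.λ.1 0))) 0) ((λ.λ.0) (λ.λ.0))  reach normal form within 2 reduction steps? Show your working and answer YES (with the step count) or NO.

  start: (λ.(λ.(λ.λ.3) (1 (λ.λ.λ.1 0))) 0) ((λ.λ.0) (λ.λ.0))
  →1  (λ.(λ.λ.(λ.λ.0) (λ.λ.0)) ((λ.λ.0) (λ.λ.0) (λ.λ.λ.1 0))) ((λ.λ.0) (λ.λ.0))
  →2  (λ.λ.(λ.λ.0) (λ.λ.0)) ((λ.λ.0) (λ.λ.0) (λ.λ.λ.1 0))

Answer: NO — after 2 steps the term is (λ.λ.(λ.λ.0) (λ.λ.0)) ((λ.λ.0) (λ.λ.0) (λ.λ.λ.1 0)), not yet normal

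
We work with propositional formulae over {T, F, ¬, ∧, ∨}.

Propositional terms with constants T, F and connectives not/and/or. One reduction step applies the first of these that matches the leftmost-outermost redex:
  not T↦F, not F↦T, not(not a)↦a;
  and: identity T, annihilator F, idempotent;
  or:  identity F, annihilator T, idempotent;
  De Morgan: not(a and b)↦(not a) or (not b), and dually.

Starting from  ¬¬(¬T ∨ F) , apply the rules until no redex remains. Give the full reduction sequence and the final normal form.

  start: ¬¬(¬T ∨ F)
  →1  ¬T ∨ F
  →2  ¬T
  →3  F

Answer: normal form = F  (in 3 steps)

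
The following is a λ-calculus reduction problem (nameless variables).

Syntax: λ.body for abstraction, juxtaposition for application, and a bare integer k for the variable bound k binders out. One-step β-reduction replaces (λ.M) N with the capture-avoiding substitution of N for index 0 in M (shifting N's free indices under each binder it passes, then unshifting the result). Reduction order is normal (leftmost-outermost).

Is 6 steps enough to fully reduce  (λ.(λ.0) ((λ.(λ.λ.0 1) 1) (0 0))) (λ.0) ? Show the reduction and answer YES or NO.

  start: (λ.(λ.0) ((λ.(λ.λ.0 1) 1) (0 0))) (λ.0)
  →1  (λ.0) ((λ.(λ.λ.0 1) (λ.0)) ((λ.0) (λ.0)))
  →2  (λ.(λ.λ.0 1) (λ.0)) ((λ.0) (λ.0))
  →3  (λ.λ.0 1) (λ.0)
  →4  λ.0 (λ.0)

Answer: YES — reaches normal form λ.0 (λ.0) in 4 ≤ 6 steps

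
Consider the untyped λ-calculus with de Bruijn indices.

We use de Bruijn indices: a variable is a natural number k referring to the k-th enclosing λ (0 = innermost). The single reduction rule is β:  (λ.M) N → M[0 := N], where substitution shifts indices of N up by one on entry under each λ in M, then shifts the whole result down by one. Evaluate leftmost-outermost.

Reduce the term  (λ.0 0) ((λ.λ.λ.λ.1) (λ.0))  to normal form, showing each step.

Answer: normal form = λ.λ.1  (in 3 steps)

Working:
  start: (λ.0 0) ((λ.λ.λ.λ.1) (λ.0))
  →1  (λ.λ.λ.λ.1) (λ.0) ((λ.λ.λ.λ.1) (λ.0))
  →2  (λ.λ.λ.1) ((λ.λ.λ.λ.1) (λ.0))
  →3  λ.λ.1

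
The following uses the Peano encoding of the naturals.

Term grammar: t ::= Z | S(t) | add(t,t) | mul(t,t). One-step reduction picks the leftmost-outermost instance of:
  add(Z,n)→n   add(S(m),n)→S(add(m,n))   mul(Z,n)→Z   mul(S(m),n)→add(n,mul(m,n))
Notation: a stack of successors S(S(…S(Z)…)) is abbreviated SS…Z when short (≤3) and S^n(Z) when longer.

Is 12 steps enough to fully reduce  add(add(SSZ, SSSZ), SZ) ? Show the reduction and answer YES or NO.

  start: add(add(SSZ, SSSZ), SZ)
  →1  add(S(add(SZ, SSSZ)), SZ)
  →2  S(add(add(SZ, SSSZ), SZ))
  →3  S(add(S(add(Z, SSSZ)), SZ))
  →4  S(S(add(add(Z, SSSZ), SZ)))
  →5  S(S(add(SSSZ, SZ)))
  →6  S(S(S(add(SSZ, SZ))))
  →7  S(S(S(S(add(SZ, SZ)))))
  →8  S(S(S(S(S(add(Z, SZ))))))
  →9  S^6(Z)

Answer: YES — reaches normal form S^6(Z) in 9 ≤ 12 steps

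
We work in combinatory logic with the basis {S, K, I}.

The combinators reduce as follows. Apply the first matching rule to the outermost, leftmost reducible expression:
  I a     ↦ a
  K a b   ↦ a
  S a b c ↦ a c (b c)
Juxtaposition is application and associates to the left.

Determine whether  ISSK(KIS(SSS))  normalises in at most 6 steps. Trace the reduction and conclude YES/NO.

  start: ISSK(KIS(SSS))
  →1  SSK(KIS(SSS))
  →2  S(KIS(SSS))(K(KIS(SSS)))
  →3  S(I(SSS))(K(KIS(SSS)))
  →4  S(SSS)(K(KIS(SSS)))
  →5  S(SSS)(K(I(SSS)))
  →6  S(SSS)(K(SSS))

Answer: YES — reaches normal form S(SSS)(K(SSS)) in 6 ≤ 6 steps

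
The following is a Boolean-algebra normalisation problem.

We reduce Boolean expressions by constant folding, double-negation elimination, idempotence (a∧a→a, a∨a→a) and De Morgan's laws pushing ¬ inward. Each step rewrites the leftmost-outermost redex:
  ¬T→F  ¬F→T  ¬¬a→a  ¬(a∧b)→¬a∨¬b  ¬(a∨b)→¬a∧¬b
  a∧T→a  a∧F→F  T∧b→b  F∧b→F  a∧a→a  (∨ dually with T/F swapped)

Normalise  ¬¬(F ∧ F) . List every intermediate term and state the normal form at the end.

  start: ¬¬(F ∧ F)
  step 1: F ∧ F
  step 2: F

Answer: normal form = F  (in 2 steps)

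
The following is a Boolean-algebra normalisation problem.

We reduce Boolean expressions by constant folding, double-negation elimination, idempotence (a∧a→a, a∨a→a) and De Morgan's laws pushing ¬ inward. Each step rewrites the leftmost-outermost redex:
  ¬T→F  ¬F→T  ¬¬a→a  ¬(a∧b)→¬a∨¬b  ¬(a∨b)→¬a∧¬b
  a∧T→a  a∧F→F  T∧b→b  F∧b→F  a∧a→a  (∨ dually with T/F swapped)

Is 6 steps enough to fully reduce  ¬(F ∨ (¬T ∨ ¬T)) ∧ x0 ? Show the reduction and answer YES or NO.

  start: ¬(F ∨ (¬T ∨ ¬T)) ∧ x0
  →1  (¬F ∧ ¬(¬T ∨ ¬T)) ∧ x0
  →2  (T ∧ ¬(¬T ∨ ¬T)) ∧ x0
  →3  ¬(¬T ∨ ¬T) ∧ x0
  →4  (¬¬T ∧ ¬¬T) ∧ x0
  →5  ¬¬T ∧ x0
  →6  T ∧ x0

Answer: NO — after 6 steps the term is T ∧ x0, not yet normal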